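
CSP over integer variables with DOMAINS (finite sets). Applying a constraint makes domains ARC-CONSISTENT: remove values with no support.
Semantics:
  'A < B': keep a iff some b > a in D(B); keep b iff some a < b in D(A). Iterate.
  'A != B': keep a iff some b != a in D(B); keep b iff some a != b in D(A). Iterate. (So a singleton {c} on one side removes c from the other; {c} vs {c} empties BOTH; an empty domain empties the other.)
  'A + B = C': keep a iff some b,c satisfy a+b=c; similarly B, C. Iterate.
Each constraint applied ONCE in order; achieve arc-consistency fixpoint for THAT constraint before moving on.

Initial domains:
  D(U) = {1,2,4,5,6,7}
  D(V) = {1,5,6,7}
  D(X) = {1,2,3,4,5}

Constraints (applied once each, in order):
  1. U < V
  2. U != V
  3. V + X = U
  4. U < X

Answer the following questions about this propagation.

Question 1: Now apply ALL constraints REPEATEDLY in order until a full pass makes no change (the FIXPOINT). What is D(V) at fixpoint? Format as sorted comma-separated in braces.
Answer: {}

Derivation:
pass 0 (initial): D(V)={1,5,6,7}
pass 1: U {1,2,4,5,6,7}->{}; V {1,5,6,7}->{5}; X {1,2,3,4,5}->{}
pass 2: V {5}->{}
pass 3: no change
Fixpoint after 3 passes: D(V) = {}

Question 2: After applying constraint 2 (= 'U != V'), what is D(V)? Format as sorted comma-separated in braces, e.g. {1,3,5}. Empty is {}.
Answer: {5,6,7}

Derivation:
Constraint 1 (U < V) on D(U)={1,2,4,5,6,7} D(V)={1,5,6,7}: U {1,2,4,5,6,7}->{1,2,4,5,6}; V {1,5,6,7}->{5,6,7}
Constraint 2 (U != V) on D(U)={1,2,4,5,6} D(V)={5,6,7}: no change
So after constraint 2: D(V) = {5,6,7}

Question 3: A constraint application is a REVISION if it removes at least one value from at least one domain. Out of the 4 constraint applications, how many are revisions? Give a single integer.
Answer: 3

Derivation:
Constraint 1 (U < V) on D(U)={1,2,4,5,6,7} D(V)={1,5,6,7}: U {1,2,4,5,6,7}->{1,2,4,5,6}; V {1,5,6,7}->{5,6,7} => REVISION
Constraint 2 (U != V) on D(U)={1,2,4,5,6} D(V)={5,6,7}: no change => not a revision
Constraint 3 (V + X = U) on D(V)={5,6,7} D(X)={1,2,3,4,5} D(U)={1,2,4,5,6}: V {5,6,7}->{5}; X {1,2,3,4,5}->{1}; U {1,2,4,5,6}->{6} => REVISION
Constraint 4 (U < X) on D(U)={6} D(X)={1}: U {6}->{}; X {1}->{} => REVISION
Total revisions = 3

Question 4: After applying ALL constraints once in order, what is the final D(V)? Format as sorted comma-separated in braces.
Answer: {5}

Derivation:
Constraint 1 (U < V) on D(U)={1,2,4,5,6,7} D(V)={1,5,6,7}: U {1,2,4,5,6,7}->{1,2,4,5,6}; V {1,5,6,7}->{5,6,7}
Constraint 2 (U != V) on D(U)={1,2,4,5,6} D(V)={5,6,7}: no change
Constraint 3 (V + X = U) on D(V)={5,6,7} D(X)={1,2,3,4,5} D(U)={1,2,4,5,6}: V {5,6,7}->{5}; X {1,2,3,4,5}->{1}; U {1,2,4,5,6}->{6}
Constraint 4 (U < X) on D(U)={6} D(X)={1}: U {6}->{}; X {1}->{}
So after all 4 constraints: D(V) = {5}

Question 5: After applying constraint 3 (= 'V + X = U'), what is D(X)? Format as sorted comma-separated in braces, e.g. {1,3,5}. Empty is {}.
Constraint 1 (U < V) on D(U)={1,2,4,5,6,7} D(V)={1,5,6,7}: U {1,2,4,5,6,7}->{1,2,4,5,6}; V {1,5,6,7}->{5,6,7}
Constraint 2 (U != V) on D(U)={1,2,4,5,6} D(V)={5,6,7}: no change
Constraint 3 (V + X = U) on D(V)={5,6,7} D(X)={1,2,3,4,5} D(U)={1,2,4,5,6}: V {5,6,7}->{5}; X {1,2,3,4,5}->{1}; U {1,2,4,5,6}->{6}
So after constraint 3: D(X) = {1}

Answer: {1}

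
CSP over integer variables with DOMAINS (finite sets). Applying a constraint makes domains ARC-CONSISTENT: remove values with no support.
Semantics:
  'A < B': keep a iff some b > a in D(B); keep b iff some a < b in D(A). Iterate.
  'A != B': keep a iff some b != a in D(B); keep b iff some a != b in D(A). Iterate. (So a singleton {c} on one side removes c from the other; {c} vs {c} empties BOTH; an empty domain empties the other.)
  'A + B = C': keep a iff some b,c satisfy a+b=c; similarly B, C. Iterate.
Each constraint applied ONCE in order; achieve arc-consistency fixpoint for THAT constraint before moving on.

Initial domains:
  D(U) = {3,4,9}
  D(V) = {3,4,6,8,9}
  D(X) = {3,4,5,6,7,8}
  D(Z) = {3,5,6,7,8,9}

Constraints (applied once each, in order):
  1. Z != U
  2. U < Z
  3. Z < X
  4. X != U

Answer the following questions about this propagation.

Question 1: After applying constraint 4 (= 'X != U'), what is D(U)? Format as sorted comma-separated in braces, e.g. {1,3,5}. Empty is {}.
Answer: {3,4}

Derivation:
Constraint 1 (Z != U) on D(Z)={3,5,6,7,8,9} D(U)={3,4,9}: no change
Constraint 2 (U < Z) on D(U)={3,4,9} D(Z)={3,5,6,7,8,9}: U {3,4,9}->{3,4}; Z {3,5,6,7,8,9}->{5,6,7,8,9}
Constraint 3 (Z < X) on D(Z)={5,6,7,8,9} D(X)={3,4,5,6,7,8}: Z {5,6,7,8,9}->{5,6,7}; X {3,4,5,6,7,8}->{6,7,8}
Constraint 4 (X != U) on D(X)={6,7,8} D(U)={3,4}: no change
So after constraint 4: D(U) = {3,4}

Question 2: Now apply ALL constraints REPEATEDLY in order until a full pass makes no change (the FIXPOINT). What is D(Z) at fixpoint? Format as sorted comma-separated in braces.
Answer: {5,6,7}

Derivation:
pass 0 (initial): D(Z)={3,5,6,7,8,9}
pass 1: U {3,4,9}->{3,4}; X {3,4,5,6,7,8}->{6,7,8}; Z {3,5,6,7,8,9}->{5,6,7}
pass 2: no change
Fixpoint after 2 passes: D(Z) = {5,6,7}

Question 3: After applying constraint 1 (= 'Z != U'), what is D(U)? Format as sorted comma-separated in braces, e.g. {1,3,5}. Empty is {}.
Constraint 1 (Z != U) on D(Z)={3,5,6,7,8,9} D(U)={3,4,9}: no change
So after constraint 1: D(U) = {3,4,9}

Answer: {3,4,9}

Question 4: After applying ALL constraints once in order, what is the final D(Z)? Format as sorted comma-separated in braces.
Answer: {5,6,7}

Derivation:
Constraint 1 (Z != U) on D(Z)={3,5,6,7,8,9} D(U)={3,4,9}: no change
Constraint 2 (U < Z) on D(U)={3,4,9} D(Z)={3,5,6,7,8,9}: U {3,4,9}->{3,4}; Z {3,5,6,7,8,9}->{5,6,7,8,9}
Constraint 3 (Z < X) on D(Z)={5,6,7,8,9} D(X)={3,4,5,6,7,8}: Z {5,6,7,8,9}->{5,6,7}; X {3,4,5,6,7,8}->{6,7,8}
Constraint 4 (X != U) on D(X)={6,7,8} D(U)={3,4}: no change
So after all 4 constraints: D(Z) = {5,6,7}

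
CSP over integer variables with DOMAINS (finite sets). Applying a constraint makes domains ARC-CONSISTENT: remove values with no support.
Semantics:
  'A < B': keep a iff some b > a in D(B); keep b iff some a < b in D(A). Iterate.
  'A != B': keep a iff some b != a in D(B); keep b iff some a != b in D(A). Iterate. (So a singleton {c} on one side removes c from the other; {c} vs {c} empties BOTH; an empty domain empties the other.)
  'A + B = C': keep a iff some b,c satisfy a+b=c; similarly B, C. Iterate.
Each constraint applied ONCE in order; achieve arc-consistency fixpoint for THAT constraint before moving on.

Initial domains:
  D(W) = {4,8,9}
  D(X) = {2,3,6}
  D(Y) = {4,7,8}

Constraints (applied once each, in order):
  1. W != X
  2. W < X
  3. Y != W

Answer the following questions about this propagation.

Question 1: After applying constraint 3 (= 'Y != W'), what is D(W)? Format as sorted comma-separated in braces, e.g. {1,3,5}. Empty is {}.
Constraint 1 (W != X) on D(W)={4,8,9} D(X)={2,3,6}: no change
Constraint 2 (W < X) on D(W)={4,8,9} D(X)={2,3,6}: W {4,8,9}->{4}; X {2,3,6}->{6}
Constraint 3 (Y != W) on D(Y)={4,7,8} D(W)={4}: Y {4,7,8}->{7,8}
So after constraint 3: D(W) = {4}

Answer: {4}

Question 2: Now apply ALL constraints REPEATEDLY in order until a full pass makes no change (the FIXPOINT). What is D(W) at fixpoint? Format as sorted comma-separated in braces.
pass 0 (initial): D(W)={4,8,9}
pass 1: W {4,8,9}->{4}; X {2,3,6}->{6}; Y {4,7,8}->{7,8}
pass 2: no change
Fixpoint after 2 passes: D(W) = {4}

Answer: {4}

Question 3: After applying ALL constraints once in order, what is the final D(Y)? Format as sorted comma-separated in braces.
Constraint 1 (W != X) on D(W)={4,8,9} D(X)={2,3,6}: no change
Constraint 2 (W < X) on D(W)={4,8,9} D(X)={2,3,6}: W {4,8,9}->{4}; X {2,3,6}->{6}
Constraint 3 (Y != W) on D(Y)={4,7,8} D(W)={4}: Y {4,7,8}->{7,8}
So after all 3 constraints: D(Y) = {7,8}

Answer: {7,8}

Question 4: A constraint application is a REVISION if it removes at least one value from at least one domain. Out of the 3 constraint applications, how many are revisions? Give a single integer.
Constraint 1 (W != X) on D(W)={4,8,9} D(X)={2,3,6}: no change => not a revision
Constraint 2 (W < X) on D(W)={4,8,9} D(X)={2,3,6}: W {4,8,9}->{4}; X {2,3,6}->{6} => REVISION
Constraint 3 (Y != W) on D(Y)={4,7,8} D(W)={4}: Y {4,7,8}->{7,8} => REVISION
Total revisions = 2

Answer: 2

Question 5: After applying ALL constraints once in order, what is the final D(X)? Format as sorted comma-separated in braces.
Constraint 1 (W != X) on D(W)={4,8,9} D(X)={2,3,6}: no change
Constraint 2 (W < X) on D(W)={4,8,9} D(X)={2,3,6}: W {4,8,9}->{4}; X {2,3,6}->{6}
Constraint 3 (Y != W) on D(Y)={4,7,8} D(W)={4}: Y {4,7,8}->{7,8}
So after all 3 constraints: D(X) = {6}

Answer: {6}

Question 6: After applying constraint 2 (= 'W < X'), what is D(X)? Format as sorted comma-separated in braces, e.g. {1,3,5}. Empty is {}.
Answer: {6}

Derivation:
Constraint 1 (W != X) on D(W)={4,8,9} D(X)={2,3,6}: no change
Constraint 2 (W < X) on D(W)={4,8,9} D(X)={2,3,6}: W {4,8,9}->{4}; X {2,3,6}->{6}
So after constraint 2: D(X) = {6}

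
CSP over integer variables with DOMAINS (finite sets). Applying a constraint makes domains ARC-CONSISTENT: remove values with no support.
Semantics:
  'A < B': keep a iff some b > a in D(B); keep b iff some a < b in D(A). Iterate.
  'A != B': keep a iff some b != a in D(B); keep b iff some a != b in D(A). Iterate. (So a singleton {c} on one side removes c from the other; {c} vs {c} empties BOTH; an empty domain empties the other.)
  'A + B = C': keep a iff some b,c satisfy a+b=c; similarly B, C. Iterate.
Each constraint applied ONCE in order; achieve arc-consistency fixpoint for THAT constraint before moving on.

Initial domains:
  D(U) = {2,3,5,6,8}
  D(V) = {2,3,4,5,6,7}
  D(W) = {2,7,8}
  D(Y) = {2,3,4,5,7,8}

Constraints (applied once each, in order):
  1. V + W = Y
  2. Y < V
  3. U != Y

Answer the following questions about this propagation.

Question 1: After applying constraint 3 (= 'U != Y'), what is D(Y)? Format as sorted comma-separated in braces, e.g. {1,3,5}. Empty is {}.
Constraint 1 (V + W = Y) on D(V)={2,3,4,5,6,7} D(W)={2,7,8} D(Y)={2,3,4,5,7,8}: V {2,3,4,5,6,7}->{2,3,5,6}; W {2,7,8}->{2}; Y {2,3,4,5,7,8}->{4,5,7,8}
Constraint 2 (Y < V) on D(Y)={4,5,7,8} D(V)={2,3,5,6}: Y {4,5,7,8}->{4,5}; V {2,3,5,6}->{5,6}
Constraint 3 (U != Y) on D(U)={2,3,5,6,8} D(Y)={4,5}: no change
So after constraint 3: D(Y) = {4,5}

Answer: {4,5}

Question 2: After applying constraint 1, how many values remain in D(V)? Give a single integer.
Answer: 4

Derivation:
Constraint 1 (V + W = Y) on D(V)={2,3,4,5,6,7} D(W)={2,7,8} D(Y)={2,3,4,5,7,8}: V {2,3,4,5,6,7}->{2,3,5,6}; W {2,7,8}->{2}; Y {2,3,4,5,7,8}->{4,5,7,8}
So after constraint 1: D(V)={2,3,5,6}, size = 4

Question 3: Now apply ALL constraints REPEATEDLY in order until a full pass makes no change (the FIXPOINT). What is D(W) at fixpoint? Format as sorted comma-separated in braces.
Answer: {}

Derivation:
pass 0 (initial): D(W)={2,7,8}
pass 1: V {2,3,4,5,6,7}->{5,6}; W {2,7,8}->{2}; Y {2,3,4,5,7,8}->{4,5}
pass 2: U {2,3,5,6,8}->{}; V {5,6}->{}; W {2}->{}; Y {4,5}->{}
pass 3: no change
Fixpoint after 3 passes: D(W) = {}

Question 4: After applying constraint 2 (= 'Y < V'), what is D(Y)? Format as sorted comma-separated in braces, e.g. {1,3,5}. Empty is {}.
Answer: {4,5}

Derivation:
Constraint 1 (V + W = Y) on D(V)={2,3,4,5,6,7} D(W)={2,7,8} D(Y)={2,3,4,5,7,8}: V {2,3,4,5,6,7}->{2,3,5,6}; W {2,7,8}->{2}; Y {2,3,4,5,7,8}->{4,5,7,8}
Constraint 2 (Y < V) on D(Y)={4,5,7,8} D(V)={2,3,5,6}: Y {4,5,7,8}->{4,5}; V {2,3,5,6}->{5,6}
So after constraint 2: D(Y) = {4,5}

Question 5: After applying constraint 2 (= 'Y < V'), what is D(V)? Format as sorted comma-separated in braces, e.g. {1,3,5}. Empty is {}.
Constraint 1 (V + W = Y) on D(V)={2,3,4,5,6,7} D(W)={2,7,8} D(Y)={2,3,4,5,7,8}: V {2,3,4,5,6,7}->{2,3,5,6}; W {2,7,8}->{2}; Y {2,3,4,5,7,8}->{4,5,7,8}
Constraint 2 (Y < V) on D(Y)={4,5,7,8} D(V)={2,3,5,6}: Y {4,5,7,8}->{4,5}; V {2,3,5,6}->{5,6}
So after constraint 2: D(V) = {5,6}

Answer: {5,6}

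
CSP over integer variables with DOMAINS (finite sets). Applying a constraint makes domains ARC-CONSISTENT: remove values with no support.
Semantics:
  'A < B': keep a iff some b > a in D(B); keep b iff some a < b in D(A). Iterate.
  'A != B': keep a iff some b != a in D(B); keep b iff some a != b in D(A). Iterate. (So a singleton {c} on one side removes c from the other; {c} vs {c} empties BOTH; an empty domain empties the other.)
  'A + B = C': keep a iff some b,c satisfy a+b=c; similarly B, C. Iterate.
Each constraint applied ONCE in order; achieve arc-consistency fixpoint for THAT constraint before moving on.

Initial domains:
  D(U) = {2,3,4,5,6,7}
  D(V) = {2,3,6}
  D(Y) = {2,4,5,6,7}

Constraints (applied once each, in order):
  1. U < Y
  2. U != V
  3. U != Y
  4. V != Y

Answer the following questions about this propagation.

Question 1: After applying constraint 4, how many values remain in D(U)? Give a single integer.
Constraint 1 (U < Y) on D(U)={2,3,4,5,6,7} D(Y)={2,4,5,6,7}: U {2,3,4,5,6,7}->{2,3,4,5,6}; Y {2,4,5,6,7}->{4,5,6,7}
Constraint 2 (U != V) on D(U)={2,3,4,5,6} D(V)={2,3,6}: no change
Constraint 3 (U != Y) on D(U)={2,3,4,5,6} D(Y)={4,5,6,7}: no change
Constraint 4 (V != Y) on D(V)={2,3,6} D(Y)={4,5,6,7}: no change
So after constraint 4: D(U)={2,3,4,5,6}, size = 5

Answer: 5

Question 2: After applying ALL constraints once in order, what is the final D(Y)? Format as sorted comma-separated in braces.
Answer: {4,5,6,7}

Derivation:
Constraint 1 (U < Y) on D(U)={2,3,4,5,6,7} D(Y)={2,4,5,6,7}: U {2,3,4,5,6,7}->{2,3,4,5,6}; Y {2,4,5,6,7}->{4,5,6,7}
Constraint 2 (U != V) on D(U)={2,3,4,5,6} D(V)={2,3,6}: no change
Constraint 3 (U != Y) on D(U)={2,3,4,5,6} D(Y)={4,5,6,7}: no change
Constraint 4 (V != Y) on D(V)={2,3,6} D(Y)={4,5,6,7}: no change
So after all 4 constraints: D(Y) = {4,5,6,7}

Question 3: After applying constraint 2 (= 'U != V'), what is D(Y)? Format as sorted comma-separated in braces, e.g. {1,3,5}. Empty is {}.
Constraint 1 (U < Y) on D(U)={2,3,4,5,6,7} D(Y)={2,4,5,6,7}: U {2,3,4,5,6,7}->{2,3,4,5,6}; Y {2,4,5,6,7}->{4,5,6,7}
Constraint 2 (U != V) on D(U)={2,3,4,5,6} D(V)={2,3,6}: no change
So after constraint 2: D(Y) = {4,5,6,7}

Answer: {4,5,6,7}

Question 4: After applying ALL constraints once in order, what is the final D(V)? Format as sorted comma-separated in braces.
Answer: {2,3,6}

Derivation:
Constraint 1 (U < Y) on D(U)={2,3,4,5,6,7} D(Y)={2,4,5,6,7}: U {2,3,4,5,6,7}->{2,3,4,5,6}; Y {2,4,5,6,7}->{4,5,6,7}
Constraint 2 (U != V) on D(U)={2,3,4,5,6} D(V)={2,3,6}: no change
Constraint 3 (U != Y) on D(U)={2,3,4,5,6} D(Y)={4,5,6,7}: no change
Constraint 4 (V != Y) on D(V)={2,3,6} D(Y)={4,5,6,7}: no change
So after all 4 constraints: D(V) = {2,3,6}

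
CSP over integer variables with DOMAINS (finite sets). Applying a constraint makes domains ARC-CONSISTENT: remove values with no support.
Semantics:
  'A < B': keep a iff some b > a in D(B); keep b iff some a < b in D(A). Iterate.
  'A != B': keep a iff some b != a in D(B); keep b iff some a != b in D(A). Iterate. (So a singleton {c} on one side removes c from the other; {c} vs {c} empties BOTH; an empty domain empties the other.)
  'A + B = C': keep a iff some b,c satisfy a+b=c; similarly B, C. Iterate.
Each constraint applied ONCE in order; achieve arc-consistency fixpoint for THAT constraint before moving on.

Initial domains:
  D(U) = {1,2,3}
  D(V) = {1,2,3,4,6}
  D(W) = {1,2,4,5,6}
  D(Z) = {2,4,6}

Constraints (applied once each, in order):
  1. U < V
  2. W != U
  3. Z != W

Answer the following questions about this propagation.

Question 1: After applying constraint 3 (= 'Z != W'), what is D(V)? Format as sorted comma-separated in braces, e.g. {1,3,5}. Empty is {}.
Constraint 1 (U < V) on D(U)={1,2,3} D(V)={1,2,3,4,6}: V {1,2,3,4,6}->{2,3,4,6}
Constraint 2 (W != U) on D(W)={1,2,4,5,6} D(U)={1,2,3}: no change
Constraint 3 (Z != W) on D(Z)={2,4,6} D(W)={1,2,4,5,6}: no change
So after constraint 3: D(V) = {2,3,4,6}

Answer: {2,3,4,6}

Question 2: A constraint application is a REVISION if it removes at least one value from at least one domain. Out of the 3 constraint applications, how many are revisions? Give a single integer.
Constraint 1 (U < V) on D(U)={1,2,3} D(V)={1,2,3,4,6}: V {1,2,3,4,6}->{2,3,4,6} => REVISION
Constraint 2 (W != U) on D(W)={1,2,4,5,6} D(U)={1,2,3}: no change => not a revision
Constraint 3 (Z != W) on D(Z)={2,4,6} D(W)={1,2,4,5,6}: no change => not a revision
Total revisions = 1

Answer: 1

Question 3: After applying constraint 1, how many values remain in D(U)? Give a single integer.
Answer: 3

Derivation:
Constraint 1 (U < V) on D(U)={1,2,3} D(V)={1,2,3,4,6}: V {1,2,3,4,6}->{2,3,4,6}
So after constraint 1: D(U)={1,2,3}, size = 3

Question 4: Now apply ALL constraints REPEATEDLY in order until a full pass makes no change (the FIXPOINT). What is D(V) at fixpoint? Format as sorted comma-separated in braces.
Answer: {2,3,4,6}

Derivation:
pass 0 (initial): D(V)={1,2,3,4,6}
pass 1: V {1,2,3,4,6}->{2,3,4,6}
pass 2: no change
Fixpoint after 2 passes: D(V) = {2,3,4,6}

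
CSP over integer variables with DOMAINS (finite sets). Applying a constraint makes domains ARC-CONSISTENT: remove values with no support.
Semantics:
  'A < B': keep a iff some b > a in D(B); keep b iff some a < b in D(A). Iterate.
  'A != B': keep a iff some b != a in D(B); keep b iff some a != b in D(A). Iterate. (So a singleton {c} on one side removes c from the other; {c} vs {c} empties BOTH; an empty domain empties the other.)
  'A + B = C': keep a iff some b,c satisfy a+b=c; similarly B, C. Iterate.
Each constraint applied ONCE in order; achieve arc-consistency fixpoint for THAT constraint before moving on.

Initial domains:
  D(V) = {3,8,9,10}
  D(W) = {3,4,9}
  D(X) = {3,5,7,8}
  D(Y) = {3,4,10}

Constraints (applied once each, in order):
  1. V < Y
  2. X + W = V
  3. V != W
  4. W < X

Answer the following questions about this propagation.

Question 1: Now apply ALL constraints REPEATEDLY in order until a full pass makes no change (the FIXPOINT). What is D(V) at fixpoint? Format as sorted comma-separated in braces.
Answer: {8,9}

Derivation:
pass 0 (initial): D(V)={3,8,9,10}
pass 1: V {3,8,9,10}->{8,9}; W {3,4,9}->{3,4}; X {3,5,7,8}->{5}; Y {3,4,10}->{4,10}
pass 2: Y {4,10}->{10}
pass 3: no change
Fixpoint after 3 passes: D(V) = {8,9}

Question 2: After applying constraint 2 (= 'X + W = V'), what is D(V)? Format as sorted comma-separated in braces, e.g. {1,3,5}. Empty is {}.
Answer: {8,9}

Derivation:
Constraint 1 (V < Y) on D(V)={3,8,9,10} D(Y)={3,4,10}: V {3,8,9,10}->{3,8,9}; Y {3,4,10}->{4,10}
Constraint 2 (X + W = V) on D(X)={3,5,7,8} D(W)={3,4,9} D(V)={3,8,9}: X {3,5,7,8}->{5}; W {3,4,9}->{3,4}; V {3,8,9}->{8,9}
So after constraint 2: D(V) = {8,9}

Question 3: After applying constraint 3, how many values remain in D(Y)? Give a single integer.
Answer: 2

Derivation:
Constraint 1 (V < Y) on D(V)={3,8,9,10} D(Y)={3,4,10}: V {3,8,9,10}->{3,8,9}; Y {3,4,10}->{4,10}
Constraint 2 (X + W = V) on D(X)={3,5,7,8} D(W)={3,4,9} D(V)={3,8,9}: X {3,5,7,8}->{5}; W {3,4,9}->{3,4}; V {3,8,9}->{8,9}
Constraint 3 (V != W) on D(V)={8,9} D(W)={3,4}: no change
So after constraint 3: D(Y)={4,10}, size = 2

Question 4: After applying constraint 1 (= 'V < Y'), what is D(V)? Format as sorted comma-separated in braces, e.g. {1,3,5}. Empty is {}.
Constraint 1 (V < Y) on D(V)={3,8,9,10} D(Y)={3,4,10}: V {3,8,9,10}->{3,8,9}; Y {3,4,10}->{4,10}
So after constraint 1: D(V) = {3,8,9}

Answer: {3,8,9}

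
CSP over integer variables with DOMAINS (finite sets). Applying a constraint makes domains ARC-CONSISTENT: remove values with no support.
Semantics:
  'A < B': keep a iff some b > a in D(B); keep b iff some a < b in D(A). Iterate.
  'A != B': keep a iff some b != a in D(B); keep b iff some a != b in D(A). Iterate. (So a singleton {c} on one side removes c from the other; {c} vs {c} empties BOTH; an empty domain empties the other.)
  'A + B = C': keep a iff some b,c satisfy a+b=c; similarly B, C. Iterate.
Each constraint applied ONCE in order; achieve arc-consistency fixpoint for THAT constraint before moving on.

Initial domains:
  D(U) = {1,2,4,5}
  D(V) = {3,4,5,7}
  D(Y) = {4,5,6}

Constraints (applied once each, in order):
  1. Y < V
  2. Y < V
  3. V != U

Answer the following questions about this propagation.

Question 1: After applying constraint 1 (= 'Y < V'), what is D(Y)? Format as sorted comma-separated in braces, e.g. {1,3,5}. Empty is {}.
Answer: {4,5,6}

Derivation:
Constraint 1 (Y < V) on D(Y)={4,5,6} D(V)={3,4,5,7}: V {3,4,5,7}->{5,7}
So after constraint 1: D(Y) = {4,5,6}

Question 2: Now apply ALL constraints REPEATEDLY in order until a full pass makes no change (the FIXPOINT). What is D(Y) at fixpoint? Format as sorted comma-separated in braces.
Answer: {4,5,6}

Derivation:
pass 0 (initial): D(Y)={4,5,6}
pass 1: V {3,4,5,7}->{5,7}
pass 2: no change
Fixpoint after 2 passes: D(Y) = {4,5,6}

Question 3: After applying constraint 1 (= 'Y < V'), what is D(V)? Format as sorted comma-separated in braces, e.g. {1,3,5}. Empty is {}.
Answer: {5,7}

Derivation:
Constraint 1 (Y < V) on D(Y)={4,5,6} D(V)={3,4,5,7}: V {3,4,5,7}->{5,7}
So after constraint 1: D(V) = {5,7}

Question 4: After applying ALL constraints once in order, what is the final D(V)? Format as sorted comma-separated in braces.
Constraint 1 (Y < V) on D(Y)={4,5,6} D(V)={3,4,5,7}: V {3,4,5,7}->{5,7}
Constraint 2 (Y < V) on D(Y)={4,5,6} D(V)={5,7}: no change
Constraint 3 (V != U) on D(V)={5,7} D(U)={1,2,4,5}: no change
So after all 3 constraints: D(V) = {5,7}

Answer: {5,7}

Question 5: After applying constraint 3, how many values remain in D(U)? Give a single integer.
Constraint 1 (Y < V) on D(Y)={4,5,6} D(V)={3,4,5,7}: V {3,4,5,7}->{5,7}
Constraint 2 (Y < V) on D(Y)={4,5,6} D(V)={5,7}: no change
Constraint 3 (V != U) on D(V)={5,7} D(U)={1,2,4,5}: no change
So after constraint 3: D(U)={1,2,4,5}, size = 4

Answer: 4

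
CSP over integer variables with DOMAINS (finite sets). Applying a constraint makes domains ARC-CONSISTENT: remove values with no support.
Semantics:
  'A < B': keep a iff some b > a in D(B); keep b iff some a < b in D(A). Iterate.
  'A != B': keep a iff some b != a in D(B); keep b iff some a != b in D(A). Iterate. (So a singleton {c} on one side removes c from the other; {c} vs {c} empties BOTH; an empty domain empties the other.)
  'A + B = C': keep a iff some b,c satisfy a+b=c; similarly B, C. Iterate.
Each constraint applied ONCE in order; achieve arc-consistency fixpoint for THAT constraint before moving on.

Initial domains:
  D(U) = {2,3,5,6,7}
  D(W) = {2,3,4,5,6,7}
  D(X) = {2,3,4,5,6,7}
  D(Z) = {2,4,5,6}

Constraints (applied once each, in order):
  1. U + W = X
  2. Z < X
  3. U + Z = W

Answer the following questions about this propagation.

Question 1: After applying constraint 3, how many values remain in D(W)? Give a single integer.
Constraint 1 (U + W = X) on D(U)={2,3,5,6,7} D(W)={2,3,4,5,6,7} D(X)={2,3,4,5,6,7}: U {2,3,5,6,7}->{2,3,5}; W {2,3,4,5,6,7}->{2,3,4,5}; X {2,3,4,5,6,7}->{4,5,6,7}
Constraint 2 (Z < X) on D(Z)={2,4,5,6} D(X)={4,5,6,7}: no change
Constraint 3 (U + Z = W) on D(U)={2,3,5} D(Z)={2,4,5,6} D(W)={2,3,4,5}: U {2,3,5}->{2,3}; Z {2,4,5,6}->{2}; W {2,3,4,5}->{4,5}
So after constraint 3: D(W)={4,5}, size = 2

Answer: 2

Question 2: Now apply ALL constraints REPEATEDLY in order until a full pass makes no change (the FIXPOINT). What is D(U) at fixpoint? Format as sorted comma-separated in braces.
Answer: {2,3}

Derivation:
pass 0 (initial): D(U)={2,3,5,6,7}
pass 1: U {2,3,5,6,7}->{2,3}; W {2,3,4,5,6,7}->{4,5}; X {2,3,4,5,6,7}->{4,5,6,7}; Z {2,4,5,6}->{2}
pass 2: X {4,5,6,7}->{6,7}
pass 3: no change
Fixpoint after 3 passes: D(U) = {2,3}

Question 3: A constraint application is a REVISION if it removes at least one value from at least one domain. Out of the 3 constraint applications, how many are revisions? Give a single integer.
Constraint 1 (U + W = X) on D(U)={2,3,5,6,7} D(W)={2,3,4,5,6,7} D(X)={2,3,4,5,6,7}: U {2,3,5,6,7}->{2,3,5}; W {2,3,4,5,6,7}->{2,3,4,5}; X {2,3,4,5,6,7}->{4,5,6,7} => REVISION
Constraint 2 (Z < X) on D(Z)={2,4,5,6} D(X)={4,5,6,7}: no change => not a revision
Constraint 3 (U + Z = W) on D(U)={2,3,5} D(Z)={2,4,5,6} D(W)={2,3,4,5}: U {2,3,5}->{2,3}; Z {2,4,5,6}->{2}; W {2,3,4,5}->{4,5} => REVISION
Total revisions = 2

Answer: 2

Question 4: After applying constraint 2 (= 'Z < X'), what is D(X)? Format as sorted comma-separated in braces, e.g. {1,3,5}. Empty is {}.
Constraint 1 (U + W = X) on D(U)={2,3,5,6,7} D(W)={2,3,4,5,6,7} D(X)={2,3,4,5,6,7}: U {2,3,5,6,7}->{2,3,5}; W {2,3,4,5,6,7}->{2,3,4,5}; X {2,3,4,5,6,7}->{4,5,6,7}
Constraint 2 (Z < X) on D(Z)={2,4,5,6} D(X)={4,5,6,7}: no change
So after constraint 2: D(X) = {4,5,6,7}

Answer: {4,5,6,7}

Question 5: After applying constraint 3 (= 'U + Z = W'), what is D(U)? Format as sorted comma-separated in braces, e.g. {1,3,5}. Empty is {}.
Constraint 1 (U + W = X) on D(U)={2,3,5,6,7} D(W)={2,3,4,5,6,7} D(X)={2,3,4,5,6,7}: U {2,3,5,6,7}->{2,3,5}; W {2,3,4,5,6,7}->{2,3,4,5}; X {2,3,4,5,6,7}->{4,5,6,7}
Constraint 2 (Z < X) on D(Z)={2,4,5,6} D(X)={4,5,6,7}: no change
Constraint 3 (U + Z = W) on D(U)={2,3,5} D(Z)={2,4,5,6} D(W)={2,3,4,5}: U {2,3,5}->{2,3}; Z {2,4,5,6}->{2}; W {2,3,4,5}->{4,5}
So after constraint 3: D(U) = {2,3}

Answer: {2,3}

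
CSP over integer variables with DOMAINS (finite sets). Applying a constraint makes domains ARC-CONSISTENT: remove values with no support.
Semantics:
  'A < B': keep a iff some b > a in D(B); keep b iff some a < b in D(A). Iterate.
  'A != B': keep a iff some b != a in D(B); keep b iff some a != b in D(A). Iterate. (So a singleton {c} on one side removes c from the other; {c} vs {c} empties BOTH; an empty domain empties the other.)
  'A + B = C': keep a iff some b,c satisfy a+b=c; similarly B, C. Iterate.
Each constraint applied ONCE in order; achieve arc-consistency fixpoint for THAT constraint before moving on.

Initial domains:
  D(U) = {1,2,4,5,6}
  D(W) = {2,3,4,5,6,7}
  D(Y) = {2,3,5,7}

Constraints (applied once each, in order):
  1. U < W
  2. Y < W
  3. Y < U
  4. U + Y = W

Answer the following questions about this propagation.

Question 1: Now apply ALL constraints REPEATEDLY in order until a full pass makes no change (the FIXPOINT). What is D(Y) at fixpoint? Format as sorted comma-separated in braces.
pass 0 (initial): D(Y)={2,3,5,7}
pass 1: U {1,2,4,5,6}->{4,5}; W {2,3,4,5,6,7}->{6,7}; Y {2,3,5,7}->{2,3}
pass 2: no change
Fixpoint after 2 passes: D(Y) = {2,3}

Answer: {2,3}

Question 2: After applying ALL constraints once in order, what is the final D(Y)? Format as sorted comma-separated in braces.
Constraint 1 (U < W) on D(U)={1,2,4,5,6} D(W)={2,3,4,5,6,7}: no change
Constraint 2 (Y < W) on D(Y)={2,3,5,7} D(W)={2,3,4,5,6,7}: Y {2,3,5,7}->{2,3,5}; W {2,3,4,5,6,7}->{3,4,5,6,7}
Constraint 3 (Y < U) on D(Y)={2,3,5} D(U)={1,2,4,5,6}: U {1,2,4,5,6}->{4,5,6}
Constraint 4 (U + Y = W) on D(U)={4,5,6} D(Y)={2,3,5} D(W)={3,4,5,6,7}: U {4,5,6}->{4,5}; Y {2,3,5}->{2,3}; W {3,4,5,6,7}->{6,7}
So after all 4 constraints: D(Y) = {2,3}

Answer: {2,3}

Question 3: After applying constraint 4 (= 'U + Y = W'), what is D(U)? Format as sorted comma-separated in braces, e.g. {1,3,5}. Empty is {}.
Answer: {4,5}

Derivation:
Constraint 1 (U < W) on D(U)={1,2,4,5,6} D(W)={2,3,4,5,6,7}: no change
Constraint 2 (Y < W) on D(Y)={2,3,5,7} D(W)={2,3,4,5,6,7}: Y {2,3,5,7}->{2,3,5}; W {2,3,4,5,6,7}->{3,4,5,6,7}
Constraint 3 (Y < U) on D(Y)={2,3,5} D(U)={1,2,4,5,6}: U {1,2,4,5,6}->{4,5,6}
Constraint 4 (U + Y = W) on D(U)={4,5,6} D(Y)={2,3,5} D(W)={3,4,5,6,7}: U {4,5,6}->{4,5}; Y {2,3,5}->{2,3}; W {3,4,5,6,7}->{6,7}
So after constraint 4: D(U) = {4,5}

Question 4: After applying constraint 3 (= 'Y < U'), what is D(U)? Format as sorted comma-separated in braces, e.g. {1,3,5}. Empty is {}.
Constraint 1 (U < W) on D(U)={1,2,4,5,6} D(W)={2,3,4,5,6,7}: no change
Constraint 2 (Y < W) on D(Y)={2,3,5,7} D(W)={2,3,4,5,6,7}: Y {2,3,5,7}->{2,3,5}; W {2,3,4,5,6,7}->{3,4,5,6,7}
Constraint 3 (Y < U) on D(Y)={2,3,5} D(U)={1,2,4,5,6}: U {1,2,4,5,6}->{4,5,6}
So after constraint 3: D(U) = {4,5,6}

Answer: {4,5,6}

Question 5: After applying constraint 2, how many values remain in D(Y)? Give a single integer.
Answer: 3

Derivation:
Constraint 1 (U < W) on D(U)={1,2,4,5,6} D(W)={2,3,4,5,6,7}: no change
Constraint 2 (Y < W) on D(Y)={2,3,5,7} D(W)={2,3,4,5,6,7}: Y {2,3,5,7}->{2,3,5}; W {2,3,4,5,6,7}->{3,4,5,6,7}
So after constraint 2: D(Y)={2,3,5}, size = 3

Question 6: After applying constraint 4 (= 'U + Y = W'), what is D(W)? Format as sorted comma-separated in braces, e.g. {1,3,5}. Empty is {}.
Constraint 1 (U < W) on D(U)={1,2,4,5,6} D(W)={2,3,4,5,6,7}: no change
Constraint 2 (Y < W) on D(Y)={2,3,5,7} D(W)={2,3,4,5,6,7}: Y {2,3,5,7}->{2,3,5}; W {2,3,4,5,6,7}->{3,4,5,6,7}
Constraint 3 (Y < U) on D(Y)={2,3,5} D(U)={1,2,4,5,6}: U {1,2,4,5,6}->{4,5,6}
Constraint 4 (U + Y = W) on D(U)={4,5,6} D(Y)={2,3,5} D(W)={3,4,5,6,7}: U {4,5,6}->{4,5}; Y {2,3,5}->{2,3}; W {3,4,5,6,7}->{6,7}
So after constraint 4: D(W) = {6,7}

Answer: {6,7}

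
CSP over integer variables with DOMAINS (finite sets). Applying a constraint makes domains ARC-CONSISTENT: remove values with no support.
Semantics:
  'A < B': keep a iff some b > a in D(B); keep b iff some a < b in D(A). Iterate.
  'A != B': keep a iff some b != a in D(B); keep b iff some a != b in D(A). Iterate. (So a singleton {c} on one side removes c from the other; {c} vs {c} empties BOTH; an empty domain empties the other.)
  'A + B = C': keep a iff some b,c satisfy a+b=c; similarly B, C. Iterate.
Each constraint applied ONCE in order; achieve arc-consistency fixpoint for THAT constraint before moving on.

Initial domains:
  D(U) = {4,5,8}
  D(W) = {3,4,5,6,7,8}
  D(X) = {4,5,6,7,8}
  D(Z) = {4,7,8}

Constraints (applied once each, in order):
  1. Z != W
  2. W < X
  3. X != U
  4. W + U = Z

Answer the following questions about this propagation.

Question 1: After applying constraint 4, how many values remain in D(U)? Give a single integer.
Answer: 2

Derivation:
Constraint 1 (Z != W) on D(Z)={4,7,8} D(W)={3,4,5,6,7,8}: no change
Constraint 2 (W < X) on D(W)={3,4,5,6,7,8} D(X)={4,5,6,7,8}: W {3,4,5,6,7,8}->{3,4,5,6,7}
Constraint 3 (X != U) on D(X)={4,5,6,7,8} D(U)={4,5,8}: no change
Constraint 4 (W + U = Z) on D(W)={3,4,5,6,7} D(U)={4,5,8} D(Z)={4,7,8}: W {3,4,5,6,7}->{3,4}; U {4,5,8}->{4,5}; Z {4,7,8}->{7,8}
So after constraint 4: D(U)={4,5}, size = 2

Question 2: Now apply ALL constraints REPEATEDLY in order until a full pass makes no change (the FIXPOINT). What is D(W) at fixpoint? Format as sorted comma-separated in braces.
Answer: {3,4}

Derivation:
pass 0 (initial): D(W)={3,4,5,6,7,8}
pass 1: U {4,5,8}->{4,5}; W {3,4,5,6,7,8}->{3,4}; Z {4,7,8}->{7,8}
pass 2: no change
Fixpoint after 2 passes: D(W) = {3,4}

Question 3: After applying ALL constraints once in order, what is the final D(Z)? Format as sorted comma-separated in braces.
Constraint 1 (Z != W) on D(Z)={4,7,8} D(W)={3,4,5,6,7,8}: no change
Constraint 2 (W < X) on D(W)={3,4,5,6,7,8} D(X)={4,5,6,7,8}: W {3,4,5,6,7,8}->{3,4,5,6,7}
Constraint 3 (X != U) on D(X)={4,5,6,7,8} D(U)={4,5,8}: no change
Constraint 4 (W + U = Z) on D(W)={3,4,5,6,7} D(U)={4,5,8} D(Z)={4,7,8}: W {3,4,5,6,7}->{3,4}; U {4,5,8}->{4,5}; Z {4,7,8}->{7,8}
So after all 4 constraints: D(Z) = {7,8}

Answer: {7,8}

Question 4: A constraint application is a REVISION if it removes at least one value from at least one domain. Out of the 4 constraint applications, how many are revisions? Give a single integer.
Answer: 2

Derivation:
Constraint 1 (Z != W) on D(Z)={4,7,8} D(W)={3,4,5,6,7,8}: no change => not a revision
Constraint 2 (W < X) on D(W)={3,4,5,6,7,8} D(X)={4,5,6,7,8}: W {3,4,5,6,7,8}->{3,4,5,6,7} => REVISION
Constraint 3 (X != U) on D(X)={4,5,6,7,8} D(U)={4,5,8}: no change => not a revision
Constraint 4 (W + U = Z) on D(W)={3,4,5,6,7} D(U)={4,5,8} D(Z)={4,7,8}: W {3,4,5,6,7}->{3,4}; U {4,5,8}->{4,5}; Z {4,7,8}->{7,8} => REVISION
Total revisions = 2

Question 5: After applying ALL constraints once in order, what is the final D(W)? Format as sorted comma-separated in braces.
Constraint 1 (Z != W) on D(Z)={4,7,8} D(W)={3,4,5,6,7,8}: no change
Constraint 2 (W < X) on D(W)={3,4,5,6,7,8} D(X)={4,5,6,7,8}: W {3,4,5,6,7,8}->{3,4,5,6,7}
Constraint 3 (X != U) on D(X)={4,5,6,7,8} D(U)={4,5,8}: no change
Constraint 4 (W + U = Z) on D(W)={3,4,5,6,7} D(U)={4,5,8} D(Z)={4,7,8}: W {3,4,5,6,7}->{3,4}; U {4,5,8}->{4,5}; Z {4,7,8}->{7,8}
So after all 4 constraints: D(W) = {3,4}

Answer: {3,4}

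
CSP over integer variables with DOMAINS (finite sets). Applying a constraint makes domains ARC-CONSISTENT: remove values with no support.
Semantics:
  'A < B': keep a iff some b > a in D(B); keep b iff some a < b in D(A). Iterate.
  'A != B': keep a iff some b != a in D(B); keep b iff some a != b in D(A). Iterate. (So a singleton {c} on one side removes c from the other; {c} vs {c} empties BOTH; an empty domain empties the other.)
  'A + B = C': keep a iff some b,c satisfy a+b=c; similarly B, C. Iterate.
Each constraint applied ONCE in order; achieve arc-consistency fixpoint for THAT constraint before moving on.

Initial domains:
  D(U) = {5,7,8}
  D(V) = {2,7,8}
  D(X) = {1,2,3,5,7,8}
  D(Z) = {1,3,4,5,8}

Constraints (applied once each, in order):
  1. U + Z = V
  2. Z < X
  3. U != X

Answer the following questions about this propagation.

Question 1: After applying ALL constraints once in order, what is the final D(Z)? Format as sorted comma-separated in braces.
Constraint 1 (U + Z = V) on D(U)={5,7,8} D(Z)={1,3,4,5,8} D(V)={2,7,8}: U {5,7,8}->{5,7}; Z {1,3,4,5,8}->{1,3}; V {2,7,8}->{8}
Constraint 2 (Z < X) on D(Z)={1,3} D(X)={1,2,3,5,7,8}: X {1,2,3,5,7,8}->{2,3,5,7,8}
Constraint 3 (U != X) on D(U)={5,7} D(X)={2,3,5,7,8}: no change
So after all 3 constraints: D(Z) = {1,3}

Answer: {1,3}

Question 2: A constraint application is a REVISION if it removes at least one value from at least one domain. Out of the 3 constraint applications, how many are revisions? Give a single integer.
Answer: 2

Derivation:
Constraint 1 (U + Z = V) on D(U)={5,7,8} D(Z)={1,3,4,5,8} D(V)={2,7,8}: U {5,7,8}->{5,7}; Z {1,3,4,5,8}->{1,3}; V {2,7,8}->{8} => REVISION
Constraint 2 (Z < X) on D(Z)={1,3} D(X)={1,2,3,5,7,8}: X {1,2,3,5,7,8}->{2,3,5,7,8} => REVISION
Constraint 3 (U != X) on D(U)={5,7} D(X)={2,3,5,7,8}: no change => not a revision
Total revisions = 2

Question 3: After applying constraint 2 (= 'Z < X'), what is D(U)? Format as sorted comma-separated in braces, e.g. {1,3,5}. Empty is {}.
Answer: {5,7}

Derivation:
Constraint 1 (U + Z = V) on D(U)={5,7,8} D(Z)={1,3,4,5,8} D(V)={2,7,8}: U {5,7,8}->{5,7}; Z {1,3,4,5,8}->{1,3}; V {2,7,8}->{8}
Constraint 2 (Z < X) on D(Z)={1,3} D(X)={1,2,3,5,7,8}: X {1,2,3,5,7,8}->{2,3,5,7,8}
So after constraint 2: D(U) = {5,7}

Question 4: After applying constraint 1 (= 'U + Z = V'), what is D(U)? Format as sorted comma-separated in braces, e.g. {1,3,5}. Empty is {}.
Constraint 1 (U + Z = V) on D(U)={5,7,8} D(Z)={1,3,4,5,8} D(V)={2,7,8}: U {5,7,8}->{5,7}; Z {1,3,4,5,8}->{1,3}; V {2,7,8}->{8}
So after constraint 1: D(U) = {5,7}

Answer: {5,7}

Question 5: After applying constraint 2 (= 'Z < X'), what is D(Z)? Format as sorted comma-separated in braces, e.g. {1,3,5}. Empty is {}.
Answer: {1,3}

Derivation:
Constraint 1 (U + Z = V) on D(U)={5,7,8} D(Z)={1,3,4,5,8} D(V)={2,7,8}: U {5,7,8}->{5,7}; Z {1,3,4,5,8}->{1,3}; V {2,7,8}->{8}
Constraint 2 (Z < X) on D(Z)={1,3} D(X)={1,2,3,5,7,8}: X {1,2,3,5,7,8}->{2,3,5,7,8}
So after constraint 2: D(Z) = {1,3}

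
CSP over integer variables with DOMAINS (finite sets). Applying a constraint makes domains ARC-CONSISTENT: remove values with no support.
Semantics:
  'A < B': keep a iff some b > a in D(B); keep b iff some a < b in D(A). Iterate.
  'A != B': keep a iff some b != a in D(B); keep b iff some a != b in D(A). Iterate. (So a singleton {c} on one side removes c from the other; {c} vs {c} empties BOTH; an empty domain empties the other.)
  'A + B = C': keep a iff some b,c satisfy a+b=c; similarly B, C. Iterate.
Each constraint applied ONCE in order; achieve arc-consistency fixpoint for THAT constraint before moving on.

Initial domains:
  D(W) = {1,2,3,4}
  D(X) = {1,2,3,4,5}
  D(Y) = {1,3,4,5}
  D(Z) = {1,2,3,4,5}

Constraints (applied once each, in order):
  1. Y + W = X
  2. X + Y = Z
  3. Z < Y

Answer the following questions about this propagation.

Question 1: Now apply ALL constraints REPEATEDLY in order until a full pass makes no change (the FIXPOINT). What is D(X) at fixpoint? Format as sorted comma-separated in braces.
pass 0 (initial): D(X)={1,2,3,4,5}
pass 1: X {1,2,3,4,5}->{2,3,4}; Y {1,3,4,5}->{}; Z {1,2,3,4,5}->{}
pass 2: W {1,2,3,4}->{}; X {2,3,4}->{}
pass 3: no change
Fixpoint after 3 passes: D(X) = {}

Answer: {}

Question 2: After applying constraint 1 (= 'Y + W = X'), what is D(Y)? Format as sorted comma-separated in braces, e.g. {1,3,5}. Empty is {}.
Answer: {1,3,4}

Derivation:
Constraint 1 (Y + W = X) on D(Y)={1,3,4,5} D(W)={1,2,3,4} D(X)={1,2,3,4,5}: Y {1,3,4,5}->{1,3,4}; X {1,2,3,4,5}->{2,3,4,5}
So after constraint 1: D(Y) = {1,3,4}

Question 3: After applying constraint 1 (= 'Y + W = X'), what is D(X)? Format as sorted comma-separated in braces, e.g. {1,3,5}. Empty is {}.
Answer: {2,3,4,5}

Derivation:
Constraint 1 (Y + W = X) on D(Y)={1,3,4,5} D(W)={1,2,3,4} D(X)={1,2,3,4,5}: Y {1,3,4,5}->{1,3,4}; X {1,2,3,4,5}->{2,3,4,5}
So after constraint 1: D(X) = {2,3,4,5}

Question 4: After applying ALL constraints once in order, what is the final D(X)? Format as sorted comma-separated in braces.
Answer: {2,3,4}

Derivation:
Constraint 1 (Y + W = X) on D(Y)={1,3,4,5} D(W)={1,2,3,4} D(X)={1,2,3,4,5}: Y {1,3,4,5}->{1,3,4}; X {1,2,3,4,5}->{2,3,4,5}
Constraint 2 (X + Y = Z) on D(X)={2,3,4,5} D(Y)={1,3,4} D(Z)={1,2,3,4,5}: X {2,3,4,5}->{2,3,4}; Y {1,3,4}->{1,3}; Z {1,2,3,4,5}->{3,4,5}
Constraint 3 (Z < Y) on D(Z)={3,4,5} D(Y)={1,3}: Z {3,4,5}->{}; Y {1,3}->{}
So after all 3 constraints: D(X) = {2,3,4}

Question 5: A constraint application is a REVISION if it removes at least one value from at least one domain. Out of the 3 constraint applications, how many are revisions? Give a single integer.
Constraint 1 (Y + W = X) on D(Y)={1,3,4,5} D(W)={1,2,3,4} D(X)={1,2,3,4,5}: Y {1,3,4,5}->{1,3,4}; X {1,2,3,4,5}->{2,3,4,5} => REVISION
Constraint 2 (X + Y = Z) on D(X)={2,3,4,5} D(Y)={1,3,4} D(Z)={1,2,3,4,5}: X {2,3,4,5}->{2,3,4}; Y {1,3,4}->{1,3}; Z {1,2,3,4,5}->{3,4,5} => REVISION
Constraint 3 (Z < Y) on D(Z)={3,4,5} D(Y)={1,3}: Z {3,4,5}->{}; Y {1,3}->{} => REVISION
Total revisions = 3

Answer: 3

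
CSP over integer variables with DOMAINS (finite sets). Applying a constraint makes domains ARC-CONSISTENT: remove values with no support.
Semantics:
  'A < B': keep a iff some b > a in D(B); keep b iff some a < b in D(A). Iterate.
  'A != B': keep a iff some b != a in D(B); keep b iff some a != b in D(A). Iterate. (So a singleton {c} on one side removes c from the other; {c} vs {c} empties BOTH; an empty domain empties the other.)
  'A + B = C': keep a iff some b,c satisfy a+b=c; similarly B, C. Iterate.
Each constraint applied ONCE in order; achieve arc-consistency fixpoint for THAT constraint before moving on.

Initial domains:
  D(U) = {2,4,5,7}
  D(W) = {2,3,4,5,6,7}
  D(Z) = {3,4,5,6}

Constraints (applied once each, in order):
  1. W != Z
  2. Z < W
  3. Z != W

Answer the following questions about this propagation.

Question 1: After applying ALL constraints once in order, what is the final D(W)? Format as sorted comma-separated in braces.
Answer: {4,5,6,7}

Derivation:
Constraint 1 (W != Z) on D(W)={2,3,4,5,6,7} D(Z)={3,4,5,6}: no change
Constraint 2 (Z < W) on D(Z)={3,4,5,6} D(W)={2,3,4,5,6,7}: W {2,3,4,5,6,7}->{4,5,6,7}
Constraint 3 (Z != W) on D(Z)={3,4,5,6} D(W)={4,5,6,7}: no change
So after all 3 constraints: D(W) = {4,5,6,7}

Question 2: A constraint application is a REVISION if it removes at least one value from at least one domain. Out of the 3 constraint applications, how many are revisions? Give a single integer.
Constraint 1 (W != Z) on D(W)={2,3,4,5,6,7} D(Z)={3,4,5,6}: no change => not a revision
Constraint 2 (Z < W) on D(Z)={3,4,5,6} D(W)={2,3,4,5,6,7}: W {2,3,4,5,6,7}->{4,5,6,7} => REVISION
Constraint 3 (Z != W) on D(Z)={3,4,5,6} D(W)={4,5,6,7}: no change => not a revision
Total revisions = 1

Answer: 1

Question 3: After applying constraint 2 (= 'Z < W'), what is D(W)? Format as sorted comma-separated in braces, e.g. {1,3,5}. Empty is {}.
Constraint 1 (W != Z) on D(W)={2,3,4,5,6,7} D(Z)={3,4,5,6}: no change
Constraint 2 (Z < W) on D(Z)={3,4,5,6} D(W)={2,3,4,5,6,7}: W {2,3,4,5,6,7}->{4,5,6,7}
So after constraint 2: D(W) = {4,5,6,7}

Answer: {4,5,6,7}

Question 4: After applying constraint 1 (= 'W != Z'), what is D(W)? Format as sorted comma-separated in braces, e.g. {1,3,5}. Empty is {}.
Constraint 1 (W != Z) on D(W)={2,3,4,5,6,7} D(Z)={3,4,5,6}: no change
So after constraint 1: D(W) = {2,3,4,5,6,7}

Answer: {2,3,4,5,6,7}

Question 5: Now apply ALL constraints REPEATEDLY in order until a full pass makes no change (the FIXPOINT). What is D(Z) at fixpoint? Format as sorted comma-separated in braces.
Answer: {3,4,5,6}

Derivation:
pass 0 (initial): D(Z)={3,4,5,6}
pass 1: W {2,3,4,5,6,7}->{4,5,6,7}
pass 2: no change
Fixpoint after 2 passes: D(Z) = {3,4,5,6}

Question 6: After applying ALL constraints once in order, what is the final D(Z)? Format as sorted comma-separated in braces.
Constraint 1 (W != Z) on D(W)={2,3,4,5,6,7} D(Z)={3,4,5,6}: no change
Constraint 2 (Z < W) on D(Z)={3,4,5,6} D(W)={2,3,4,5,6,7}: W {2,3,4,5,6,7}->{4,5,6,7}
Constraint 3 (Z != W) on D(Z)={3,4,5,6} D(W)={4,5,6,7}: no change
So after all 3 constraints: D(Z) = {3,4,5,6}

Answer: {3,4,5,6}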